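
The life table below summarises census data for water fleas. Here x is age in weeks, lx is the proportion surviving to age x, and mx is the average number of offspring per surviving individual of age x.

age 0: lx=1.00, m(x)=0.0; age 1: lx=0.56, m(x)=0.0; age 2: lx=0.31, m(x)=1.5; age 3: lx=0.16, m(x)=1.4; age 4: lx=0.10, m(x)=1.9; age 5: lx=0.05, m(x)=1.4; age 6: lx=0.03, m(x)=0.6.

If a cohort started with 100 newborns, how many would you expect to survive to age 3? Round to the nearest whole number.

16

Expected survivors = N0 · l_3 = 100 × 0.16 = 16 → 16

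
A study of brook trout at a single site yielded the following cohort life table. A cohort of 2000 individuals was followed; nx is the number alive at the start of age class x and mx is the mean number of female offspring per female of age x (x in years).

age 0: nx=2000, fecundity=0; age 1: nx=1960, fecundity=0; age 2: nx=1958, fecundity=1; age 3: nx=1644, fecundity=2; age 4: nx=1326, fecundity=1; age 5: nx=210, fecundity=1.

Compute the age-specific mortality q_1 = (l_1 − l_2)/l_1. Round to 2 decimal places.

lx = nx/n0 = nx/2000: 1, 0.98, 0.979, 0.822, 0.663, 0.105
q_1 = (l_1 − l_2) / l_1 = (0.98 − 0.979) / 0.98
     = 0.001 / 0.98 = 0.00102… → 0.00

0.00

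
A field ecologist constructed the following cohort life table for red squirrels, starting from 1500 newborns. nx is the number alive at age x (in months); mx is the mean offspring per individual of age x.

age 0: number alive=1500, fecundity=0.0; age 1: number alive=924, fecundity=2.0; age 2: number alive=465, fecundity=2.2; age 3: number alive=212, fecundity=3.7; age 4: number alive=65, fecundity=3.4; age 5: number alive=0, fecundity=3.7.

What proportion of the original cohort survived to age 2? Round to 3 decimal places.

0.310

l_2 = n_2/n_0 = 465/1500 = 0.31 → 0.310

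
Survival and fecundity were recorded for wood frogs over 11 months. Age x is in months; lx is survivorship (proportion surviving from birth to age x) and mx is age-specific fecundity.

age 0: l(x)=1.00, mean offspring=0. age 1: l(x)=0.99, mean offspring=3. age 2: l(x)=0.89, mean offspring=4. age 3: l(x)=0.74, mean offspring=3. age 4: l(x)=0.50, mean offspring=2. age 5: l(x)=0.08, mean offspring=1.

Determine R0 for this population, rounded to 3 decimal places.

9.830

lx·mx by age: 0, 2.97, 3.56, 2.22, 1, 0.08
R0 = Σ lx·mx = 9.83 → 9.830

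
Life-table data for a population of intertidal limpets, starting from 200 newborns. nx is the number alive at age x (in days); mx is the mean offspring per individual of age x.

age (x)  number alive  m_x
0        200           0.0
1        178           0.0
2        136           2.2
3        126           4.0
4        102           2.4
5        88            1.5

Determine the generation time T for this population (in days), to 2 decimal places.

lx = nx/n0 = nx/200: 1, 0.89, 0.68, 0.63, 0.51, 0.44
lx·mx: 0, 0, 1.496, 2.52, 1.224, 0.66 → R0 = 5.9
x·lx·mx: 0, 0, 2.992, 7.56, 4.896, 3.3 → Σ = 18.748
T = 18.748 / 5.9 = 3.177627… → 3.18

3.18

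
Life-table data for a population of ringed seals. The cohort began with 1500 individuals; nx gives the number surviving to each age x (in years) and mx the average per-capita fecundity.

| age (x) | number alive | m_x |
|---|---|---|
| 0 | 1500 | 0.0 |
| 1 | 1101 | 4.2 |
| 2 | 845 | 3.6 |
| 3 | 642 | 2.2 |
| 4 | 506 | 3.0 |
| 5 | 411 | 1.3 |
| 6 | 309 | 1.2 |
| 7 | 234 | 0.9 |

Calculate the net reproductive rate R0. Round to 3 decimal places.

7.808

lx = nx/n0 = nx/1500: 1, 0.734, 0.56333…, 0.428, 0.33733…, 0.274, 0.206, 0.156
lx·mx by age: 0, 3.0828, 2.028…, 0.9416, 1.012…, 0.3562, 0.2472, 0.1404
R0 = Σ lx·mx = 7.8082… → 7.808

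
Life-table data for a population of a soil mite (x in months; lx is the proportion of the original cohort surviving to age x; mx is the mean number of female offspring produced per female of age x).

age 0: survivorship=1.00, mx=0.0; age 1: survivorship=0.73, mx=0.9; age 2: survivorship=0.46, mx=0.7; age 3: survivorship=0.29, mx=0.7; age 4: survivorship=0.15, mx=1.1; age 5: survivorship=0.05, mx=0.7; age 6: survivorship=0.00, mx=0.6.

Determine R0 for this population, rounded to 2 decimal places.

1.38

lx·mx by age: 0, 0.657, 0.322, 0.203, 0.165, 0.035, 0
R0 = Σ lx·mx = 1.382 → 1.38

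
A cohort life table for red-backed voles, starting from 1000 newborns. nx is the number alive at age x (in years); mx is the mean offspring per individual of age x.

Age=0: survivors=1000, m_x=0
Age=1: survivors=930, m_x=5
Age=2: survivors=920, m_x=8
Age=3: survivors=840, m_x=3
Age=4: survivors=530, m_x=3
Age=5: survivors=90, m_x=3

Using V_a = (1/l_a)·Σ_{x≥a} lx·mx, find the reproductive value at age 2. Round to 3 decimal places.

lx = nx/n0 = nx/1000: 1, 0.93, 0.92, 0.84, 0.53, 0.09
lx·mx for x ≥ 2: 7.36, 2.52, 1.59, 0.27 → sum = 11.74
V_2 = 11.74 / l_2 = 11.74 / 0.92 = 12.76087… → 12.761

12.761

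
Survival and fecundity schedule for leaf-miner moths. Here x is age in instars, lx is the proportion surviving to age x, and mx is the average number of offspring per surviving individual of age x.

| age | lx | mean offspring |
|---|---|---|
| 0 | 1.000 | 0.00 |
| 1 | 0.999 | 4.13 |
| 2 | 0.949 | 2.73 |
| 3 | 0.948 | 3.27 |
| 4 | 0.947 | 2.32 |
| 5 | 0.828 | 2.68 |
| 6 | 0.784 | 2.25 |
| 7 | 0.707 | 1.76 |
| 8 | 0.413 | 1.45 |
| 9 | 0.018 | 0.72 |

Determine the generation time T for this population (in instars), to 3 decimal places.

lx·mx: 0, 4.12587, 2.59077, 3.09996, 2.19704, 2.21904, 1.764, 1.24432, 0.59885, 0.01296 → R0 = 17.85281
x·lx·mx: 0, 4.12587, 5.18154, 9.29988, 8.78816, 11.0952, 10.584, 8.71024, 4.7908, 0.11664 → Σ = 62.69233
T = 62.69233 / 17.85281 = 3.511623… → 3.512

3.512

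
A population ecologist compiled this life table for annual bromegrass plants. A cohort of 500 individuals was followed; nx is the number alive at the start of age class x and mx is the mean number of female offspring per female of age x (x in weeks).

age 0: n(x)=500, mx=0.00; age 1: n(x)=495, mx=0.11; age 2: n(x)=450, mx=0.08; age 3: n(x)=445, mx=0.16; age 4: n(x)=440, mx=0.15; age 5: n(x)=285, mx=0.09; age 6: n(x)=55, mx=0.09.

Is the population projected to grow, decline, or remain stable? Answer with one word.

declining

lx = nx/n0 = nx/500: 1, 0.99, 0.9, 0.89, 0.88, 0.57, 0.11
R0 = Σ lx·mx = 0 + 0.1089 + 0.072 + 0.1424 + 0.132 + 0.0513 + 0.0099 = 0.5165
R0 < 1, so the population is declining.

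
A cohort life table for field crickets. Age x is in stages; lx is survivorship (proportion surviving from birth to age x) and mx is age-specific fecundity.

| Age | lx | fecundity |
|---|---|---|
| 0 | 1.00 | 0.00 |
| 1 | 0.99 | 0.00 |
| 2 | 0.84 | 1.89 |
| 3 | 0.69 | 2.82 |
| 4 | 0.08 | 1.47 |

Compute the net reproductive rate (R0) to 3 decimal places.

3.651

lx·mx by age: 0, 0, 1.5876, 1.9458, 0.1176
R0 = Σ lx·mx = 3.651 → 3.651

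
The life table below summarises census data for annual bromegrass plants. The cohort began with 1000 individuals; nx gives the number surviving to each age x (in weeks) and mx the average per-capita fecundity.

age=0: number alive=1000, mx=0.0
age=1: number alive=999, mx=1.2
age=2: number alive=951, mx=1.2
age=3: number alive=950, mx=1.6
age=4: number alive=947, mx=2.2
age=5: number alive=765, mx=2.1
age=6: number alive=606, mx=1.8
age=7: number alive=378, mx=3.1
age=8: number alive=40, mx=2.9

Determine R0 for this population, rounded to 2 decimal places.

9.93

lx = nx/n0 = nx/1000: 1, 0.999, 0.951, 0.95, 0.947, 0.765, 0.606, 0.378, 0.04
lx·mx by age: 0, 1.1988, 1.1412, 1.52, 2.0834, 1.6065, 1.0908, 1.1718, 0.116
R0 = Σ lx·mx = 9.9285 → 9.93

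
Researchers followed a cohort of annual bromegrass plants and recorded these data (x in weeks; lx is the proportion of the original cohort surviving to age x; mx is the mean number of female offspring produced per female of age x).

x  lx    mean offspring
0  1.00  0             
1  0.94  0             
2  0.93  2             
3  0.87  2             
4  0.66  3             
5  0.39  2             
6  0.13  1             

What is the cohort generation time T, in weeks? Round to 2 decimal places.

lx·mx: 0, 0, 1.86, 1.74, 1.98, 0.78, 0.13 → R0 = 6.49
x·lx·mx: 0, 0, 3.72, 5.22, 7.92, 3.9, 0.78 → Σ = 21.54
T = 21.54 / 6.49 = 3.318952… → 3.32

3.32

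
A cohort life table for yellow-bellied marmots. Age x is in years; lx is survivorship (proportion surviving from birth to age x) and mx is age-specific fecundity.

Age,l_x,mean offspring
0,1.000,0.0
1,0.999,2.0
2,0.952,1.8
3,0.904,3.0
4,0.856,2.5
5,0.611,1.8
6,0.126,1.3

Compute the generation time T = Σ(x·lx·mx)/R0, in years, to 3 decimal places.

lx·mx: 0, 1.998, 1.7136, 2.712, 2.14, 1.0998, 0.1638 → R0 = 9.8272
x·lx·mx: 0, 1.998, 3.4272, 8.136, 8.56, 5.499, 0.9828 → Σ = 28.603
T = 28.603 / 9.8272 = 2.910595… → 2.911

2.911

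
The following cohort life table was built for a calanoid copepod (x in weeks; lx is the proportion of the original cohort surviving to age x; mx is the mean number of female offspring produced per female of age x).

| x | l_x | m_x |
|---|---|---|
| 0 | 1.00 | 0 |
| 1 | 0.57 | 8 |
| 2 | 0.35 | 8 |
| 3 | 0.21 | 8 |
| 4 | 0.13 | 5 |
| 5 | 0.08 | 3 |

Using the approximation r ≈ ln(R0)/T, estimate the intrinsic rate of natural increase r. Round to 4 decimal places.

R0 = Σ lx·mx = 0 + 4.56 + 2.8 + 1.68 + 0.65 + 0.24 = 9.93
Σ x·lx·mx = 19; T = 19/9.93 = 1.91339…
r ≈ ln(R0)/T = ln(9.93)/1.91339… = 1.199732… → 1.1997

1.1997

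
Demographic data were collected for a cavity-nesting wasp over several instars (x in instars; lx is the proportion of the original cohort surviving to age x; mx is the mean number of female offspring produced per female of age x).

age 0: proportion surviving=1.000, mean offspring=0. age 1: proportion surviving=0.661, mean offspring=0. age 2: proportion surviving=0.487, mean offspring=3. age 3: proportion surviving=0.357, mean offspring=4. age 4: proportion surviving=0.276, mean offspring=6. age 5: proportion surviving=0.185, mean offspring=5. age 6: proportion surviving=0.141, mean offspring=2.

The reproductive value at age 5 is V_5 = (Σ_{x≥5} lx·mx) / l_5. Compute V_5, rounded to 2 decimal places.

6.52

lx·mx for x ≥ 5: 0.925, 0.282 → sum = 1.207
V_5 = 1.207 / l_5 = 1.207 / 0.185 = 6.524324… → 6.52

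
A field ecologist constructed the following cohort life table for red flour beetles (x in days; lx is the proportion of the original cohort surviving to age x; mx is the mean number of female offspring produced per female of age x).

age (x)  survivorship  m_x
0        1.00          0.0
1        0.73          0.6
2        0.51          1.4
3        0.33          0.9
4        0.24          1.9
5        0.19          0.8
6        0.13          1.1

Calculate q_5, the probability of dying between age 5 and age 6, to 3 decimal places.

q_5 = (l_5 − l_6) / l_5 = (0.19 − 0.13) / 0.19
     = 0.06 / 0.19 = 0.315789… → 0.316

0.316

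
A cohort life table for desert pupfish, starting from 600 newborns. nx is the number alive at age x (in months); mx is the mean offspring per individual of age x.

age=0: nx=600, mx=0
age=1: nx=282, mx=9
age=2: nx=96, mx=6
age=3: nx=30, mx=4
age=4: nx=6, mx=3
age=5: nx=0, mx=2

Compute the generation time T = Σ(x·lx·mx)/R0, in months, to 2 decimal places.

1.27

lx = nx/n0 = nx/600: 1, 0.47, 0.16, 0.05, 0.01, 0
lx·mx: 0, 4.23, 0.96, 0.2, 0.03, 0 → R0 = 5.42
x·lx·mx: 0, 4.23, 1.92, 0.6, 0.12, 0 → Σ = 6.87
T = 6.87 / 5.42 = 1.267528… → 1.27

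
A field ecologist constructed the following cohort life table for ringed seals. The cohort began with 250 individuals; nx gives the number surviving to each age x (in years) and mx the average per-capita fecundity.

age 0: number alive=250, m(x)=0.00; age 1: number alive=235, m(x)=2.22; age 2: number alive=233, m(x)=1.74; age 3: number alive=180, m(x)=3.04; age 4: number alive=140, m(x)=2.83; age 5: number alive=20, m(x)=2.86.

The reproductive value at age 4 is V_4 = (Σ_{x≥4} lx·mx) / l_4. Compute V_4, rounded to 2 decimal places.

3.24

lx = nx/n0 = nx/250: 1, 0.94, 0.932, 0.72, 0.56, 0.08
lx·mx for x ≥ 4: 1.5848, 0.2288 → sum = 1.8136
V_4 = 1.8136 / l_4 = 1.8136 / 0.56 = 3.238571… → 3.24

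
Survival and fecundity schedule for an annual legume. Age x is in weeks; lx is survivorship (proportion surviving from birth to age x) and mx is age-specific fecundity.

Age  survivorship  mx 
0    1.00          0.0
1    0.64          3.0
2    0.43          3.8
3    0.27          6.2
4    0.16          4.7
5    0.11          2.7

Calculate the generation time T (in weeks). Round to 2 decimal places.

2.34

lx·mx: 0, 1.92, 1.634, 1.674, 0.752, 0.297 → R0 = 6.277
x·lx·mx: 0, 1.92, 3.268, 5.022, 3.008, 1.485 → Σ = 14.703
T = 14.703 / 6.277 = 2.342361… → 2.34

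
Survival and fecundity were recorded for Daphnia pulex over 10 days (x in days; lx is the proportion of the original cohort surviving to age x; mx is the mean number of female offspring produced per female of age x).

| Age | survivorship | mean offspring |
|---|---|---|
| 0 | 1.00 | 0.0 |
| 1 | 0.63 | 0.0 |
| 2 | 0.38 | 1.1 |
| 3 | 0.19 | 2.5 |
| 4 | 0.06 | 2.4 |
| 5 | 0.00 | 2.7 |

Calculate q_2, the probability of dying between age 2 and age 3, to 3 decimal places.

0.500

q_2 = (l_2 − l_3) / l_2 = (0.38 − 0.19) / 0.38
     = 0.19 / 0.38 = 0.5 → 0.500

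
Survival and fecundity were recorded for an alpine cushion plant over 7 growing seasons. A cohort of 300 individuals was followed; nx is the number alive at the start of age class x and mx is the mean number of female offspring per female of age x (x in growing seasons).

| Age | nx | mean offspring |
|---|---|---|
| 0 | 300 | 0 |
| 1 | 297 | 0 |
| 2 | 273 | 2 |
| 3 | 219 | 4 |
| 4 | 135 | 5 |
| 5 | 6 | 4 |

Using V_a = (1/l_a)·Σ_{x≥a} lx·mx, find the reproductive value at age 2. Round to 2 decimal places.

7.77

lx = nx/n0 = nx/300: 1, 0.99, 0.91, 0.73, 0.45, 0.02
lx·mx for x ≥ 2: 1.82, 2.92, 2.25, 0.08 → sum = 7.07
V_2 = 7.07 / l_2 = 7.07 / 0.91 = 7.769231… → 7.77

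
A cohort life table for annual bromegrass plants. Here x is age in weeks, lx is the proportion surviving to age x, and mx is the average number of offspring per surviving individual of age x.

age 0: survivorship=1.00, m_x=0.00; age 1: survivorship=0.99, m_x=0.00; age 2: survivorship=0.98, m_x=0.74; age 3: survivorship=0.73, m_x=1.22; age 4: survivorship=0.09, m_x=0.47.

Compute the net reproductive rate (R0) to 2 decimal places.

1.66

lx·mx by age: 0, 0, 0.7252, 0.8906, 0.0423
R0 = Σ lx·mx = 1.6581 → 1.66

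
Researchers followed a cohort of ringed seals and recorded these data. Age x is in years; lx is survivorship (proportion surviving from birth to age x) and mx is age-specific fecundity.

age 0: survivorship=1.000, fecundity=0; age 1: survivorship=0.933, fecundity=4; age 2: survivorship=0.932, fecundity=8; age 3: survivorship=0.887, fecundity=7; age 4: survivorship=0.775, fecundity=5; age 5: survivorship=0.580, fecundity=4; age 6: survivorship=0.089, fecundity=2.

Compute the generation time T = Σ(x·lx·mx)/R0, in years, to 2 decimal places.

2.75

lx·mx: 0, 3.732, 7.456, 6.209, 3.875, 2.32, 0.178 → R0 = 23.77
x·lx·mx: 0, 3.732, 14.912, 18.627, 15.5, 11.6, 1.068 → Σ = 65.439
T = 65.439 / 23.77 = 2.753008… → 2.75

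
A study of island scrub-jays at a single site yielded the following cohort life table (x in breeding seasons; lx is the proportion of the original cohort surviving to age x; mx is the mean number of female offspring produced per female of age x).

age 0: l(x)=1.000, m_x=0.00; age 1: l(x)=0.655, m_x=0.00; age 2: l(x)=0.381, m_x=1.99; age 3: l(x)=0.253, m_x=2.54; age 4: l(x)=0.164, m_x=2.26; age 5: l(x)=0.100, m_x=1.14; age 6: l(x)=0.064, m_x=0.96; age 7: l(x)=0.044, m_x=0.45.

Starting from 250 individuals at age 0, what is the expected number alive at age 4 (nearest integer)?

Expected survivors = N0 · l_4 = 250 × 0.164 = 41 → 41

41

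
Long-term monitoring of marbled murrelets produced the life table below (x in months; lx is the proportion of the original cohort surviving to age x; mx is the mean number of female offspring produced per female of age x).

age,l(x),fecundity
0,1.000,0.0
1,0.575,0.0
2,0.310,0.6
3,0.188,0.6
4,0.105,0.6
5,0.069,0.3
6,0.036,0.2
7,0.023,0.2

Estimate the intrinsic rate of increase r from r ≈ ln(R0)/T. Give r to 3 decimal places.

-0.322

R0 = Σ lx·mx = 0 + 0 + 0.186 + 0.1128 + 0.063 + 0.0207 + 0.0072 + 0.0046 = 0.3943
Σ x·lx·mx = 1.1413; T = 1.1413/0.3943 = 2.8945…
r ≈ ln(R0)/T = ln(0.3943)/2.8945… = -0.32152… → -0.322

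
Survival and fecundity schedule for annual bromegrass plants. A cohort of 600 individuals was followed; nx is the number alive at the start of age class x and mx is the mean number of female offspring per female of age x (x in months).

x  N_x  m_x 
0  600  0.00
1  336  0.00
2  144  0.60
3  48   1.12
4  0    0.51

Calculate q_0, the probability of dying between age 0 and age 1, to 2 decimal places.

0.44

lx = nx/n0 = nx/600: 1, 0.56, 0.24, 0.08, 0
q_0 = (l_0 − l_1) / l_0 = (1 − 0.56) / 1
     = 0.44 / 1 = 0.44 → 0.44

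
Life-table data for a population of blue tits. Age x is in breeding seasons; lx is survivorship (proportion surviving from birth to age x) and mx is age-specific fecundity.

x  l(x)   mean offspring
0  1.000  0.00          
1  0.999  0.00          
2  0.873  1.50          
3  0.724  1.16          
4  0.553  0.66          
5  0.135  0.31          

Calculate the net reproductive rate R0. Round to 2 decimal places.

lx·mx by age: 0, 0, 1.3095, 0.83984, 0.36498, 0.04185
R0 = Σ lx·mx = 2.55617 → 2.56

2.56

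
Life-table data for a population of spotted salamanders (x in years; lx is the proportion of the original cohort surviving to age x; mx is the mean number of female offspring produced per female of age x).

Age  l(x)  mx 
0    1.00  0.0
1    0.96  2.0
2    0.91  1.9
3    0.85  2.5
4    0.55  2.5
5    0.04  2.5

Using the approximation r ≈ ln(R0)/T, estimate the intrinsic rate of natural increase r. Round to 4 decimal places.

0.8088

R0 = Σ lx·mx = 0 + 1.92 + 1.729 + 2.125 + 1.375 + 0.1 = 7.249
Σ x·lx·mx = 17.753; T = 17.753/7.249 = 2.44903…
r ≈ ln(R0)/T = ln(7.249)/2.44903… = 0.808837… → 0.8088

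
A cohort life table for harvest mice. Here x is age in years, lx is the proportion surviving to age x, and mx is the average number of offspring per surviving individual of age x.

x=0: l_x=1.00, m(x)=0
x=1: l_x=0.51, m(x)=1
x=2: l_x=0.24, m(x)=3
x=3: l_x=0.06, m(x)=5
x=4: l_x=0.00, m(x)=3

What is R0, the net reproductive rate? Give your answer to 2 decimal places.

lx·mx by age: 0, 0.51, 0.72, 0.3, 0
R0 = Σ lx·mx = 1.53 → 1.53

1.53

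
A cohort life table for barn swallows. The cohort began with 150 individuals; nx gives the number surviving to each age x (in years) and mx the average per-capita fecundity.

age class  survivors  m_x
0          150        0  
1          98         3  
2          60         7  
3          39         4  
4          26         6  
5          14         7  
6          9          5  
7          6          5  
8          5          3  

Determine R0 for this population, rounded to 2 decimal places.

8.09

lx = nx/n0 = nx/150: 1, 0.65333…, 0.4, 0.26, 0.17333…, 0.09333…, 0.06, 0.04, 0.03333…
lx·mx by age: 0, 1.96…, 2.8, 1.04, 1.04…, 0.653333…, 0.3, 0.2, 0.1…
R0 = Σ lx·mx = 8.093333… → 8.09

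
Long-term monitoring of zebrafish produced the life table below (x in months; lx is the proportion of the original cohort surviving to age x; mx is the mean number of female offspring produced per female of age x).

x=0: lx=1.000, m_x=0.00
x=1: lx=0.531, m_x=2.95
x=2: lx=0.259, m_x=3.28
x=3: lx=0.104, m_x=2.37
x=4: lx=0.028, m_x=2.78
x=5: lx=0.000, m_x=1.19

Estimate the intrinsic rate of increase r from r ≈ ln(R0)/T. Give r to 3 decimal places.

R0 = Σ lx·mx = 0 + 1.56645 + 0.84952 + 0.24648 + 0.07784 + 0 = 2.74029
Σ x·lx·mx = 4.31629; T = 4.31629/2.74029 = 1.57512…
r ≈ ln(R0)/T = ln(2.74029)/1.57512… = 0.63999… → 0.640

0.640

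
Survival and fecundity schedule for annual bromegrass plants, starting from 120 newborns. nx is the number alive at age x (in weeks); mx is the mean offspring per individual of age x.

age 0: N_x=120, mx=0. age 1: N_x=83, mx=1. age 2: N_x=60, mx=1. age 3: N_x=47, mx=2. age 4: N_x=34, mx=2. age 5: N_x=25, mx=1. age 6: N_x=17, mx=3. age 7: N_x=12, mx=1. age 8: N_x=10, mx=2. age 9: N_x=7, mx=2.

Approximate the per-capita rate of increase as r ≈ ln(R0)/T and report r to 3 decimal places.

0.348

lx = nx/n0 = nx/120: 1, 0.69167…, 0.5, 0.39167…, 0.28333…, 0.20833…, 0.14167…, 0.1, 0.08333…, 0.05833…
R0 = Σ lx·mx = 0 + 0.69167… + 0.5 + 0.78333… + 0.56667… + 0.20833… + 0.425… + 0.1 + 0.16667… + 0.11667… = 3.558333…
Σ x·lx·mx = 12.983333…; T = 12.983333…/3.558333… = 3.64871…
r ≈ ln(R0)/T = ln(3.558333…)/3.64871… = 0.34787… → 0.348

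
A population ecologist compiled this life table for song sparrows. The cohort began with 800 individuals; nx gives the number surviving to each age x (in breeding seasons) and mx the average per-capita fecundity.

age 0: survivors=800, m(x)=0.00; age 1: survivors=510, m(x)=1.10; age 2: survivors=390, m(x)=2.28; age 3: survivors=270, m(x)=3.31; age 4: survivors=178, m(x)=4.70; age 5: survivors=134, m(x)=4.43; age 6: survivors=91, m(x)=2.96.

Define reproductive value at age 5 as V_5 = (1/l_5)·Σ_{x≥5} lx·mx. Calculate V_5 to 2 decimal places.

6.44

lx = nx/n0 = nx/800: 1, 0.6375, 0.4875, 0.3375, 0.2225, 0.1675, 0.11375
lx·mx for x ≥ 5: 0.742025, 0.3367… → sum = 1.078725…
V_5 = 1.078725… / l_5 = 1.078725… / 0.1675 = 6.440149… → 6.44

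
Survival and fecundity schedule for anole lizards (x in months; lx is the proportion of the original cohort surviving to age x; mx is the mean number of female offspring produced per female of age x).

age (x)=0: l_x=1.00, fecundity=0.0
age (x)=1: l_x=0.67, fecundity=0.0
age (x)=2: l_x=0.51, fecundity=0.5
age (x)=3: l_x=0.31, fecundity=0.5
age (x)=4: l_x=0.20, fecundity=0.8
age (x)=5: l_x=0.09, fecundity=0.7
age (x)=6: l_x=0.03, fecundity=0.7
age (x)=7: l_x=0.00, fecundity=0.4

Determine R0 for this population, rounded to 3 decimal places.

lx·mx by age: 0, 0, 0.255, 0.155, 0.16, 0.063, 0.021, 0
R0 = Σ lx·mx = 0.654 → 0.654

0.654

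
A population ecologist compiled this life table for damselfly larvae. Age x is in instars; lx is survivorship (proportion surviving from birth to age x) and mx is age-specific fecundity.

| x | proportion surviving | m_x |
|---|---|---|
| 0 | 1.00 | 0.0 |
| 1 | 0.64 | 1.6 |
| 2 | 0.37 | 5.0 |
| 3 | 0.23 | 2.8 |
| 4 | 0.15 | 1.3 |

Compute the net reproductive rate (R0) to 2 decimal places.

lx·mx by age: 0, 1.024, 1.85, 0.644, 0.195
R0 = Σ lx·mx = 3.713 → 3.71

3.71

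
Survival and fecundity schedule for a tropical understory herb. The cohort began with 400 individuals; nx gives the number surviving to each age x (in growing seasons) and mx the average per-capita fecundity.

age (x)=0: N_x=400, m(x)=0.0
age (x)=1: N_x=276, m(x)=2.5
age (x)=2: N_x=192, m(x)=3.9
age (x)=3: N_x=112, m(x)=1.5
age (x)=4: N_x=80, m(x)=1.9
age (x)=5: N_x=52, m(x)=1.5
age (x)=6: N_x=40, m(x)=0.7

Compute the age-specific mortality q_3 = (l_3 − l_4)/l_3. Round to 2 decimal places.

0.29

lx = nx/n0 = nx/400: 1, 0.69, 0.48, 0.28, 0.2, 0.13, 0.1
q_3 = (l_3 − l_4) / l_3 = (0.28 − 0.2) / 0.28
     = 0.08 / 0.28 = 0.285714… → 0.29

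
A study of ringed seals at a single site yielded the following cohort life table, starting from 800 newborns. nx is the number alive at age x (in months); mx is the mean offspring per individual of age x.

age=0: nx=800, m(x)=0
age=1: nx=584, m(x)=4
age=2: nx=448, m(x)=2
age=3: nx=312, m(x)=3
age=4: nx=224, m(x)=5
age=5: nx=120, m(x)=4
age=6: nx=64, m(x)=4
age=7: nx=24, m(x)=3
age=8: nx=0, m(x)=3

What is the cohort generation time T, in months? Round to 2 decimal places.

lx = nx/n0 = nx/800: 1, 0.73, 0.56, 0.39, 0.28, 0.15, 0.08, 0.03, 0
lx·mx: 0, 2.92, 1.12, 1.17, 1.4, 0.6, 0.32, 0.09, 0 → R0 = 7.62
x·lx·mx: 0, 2.92, 2.24, 3.51, 5.6, 3, 1.92, 0.63, 0 → Σ = 19.82
T = 19.82 / 7.62 = 2.60105… → 2.60

2.60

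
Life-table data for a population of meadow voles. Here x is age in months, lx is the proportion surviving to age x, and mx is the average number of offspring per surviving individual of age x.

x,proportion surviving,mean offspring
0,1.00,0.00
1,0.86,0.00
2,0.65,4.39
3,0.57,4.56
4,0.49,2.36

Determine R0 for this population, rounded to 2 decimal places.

6.61

lx·mx by age: 0, 0, 2.8535, 2.5992, 1.1564
R0 = Σ lx·mx = 6.6091 → 6.61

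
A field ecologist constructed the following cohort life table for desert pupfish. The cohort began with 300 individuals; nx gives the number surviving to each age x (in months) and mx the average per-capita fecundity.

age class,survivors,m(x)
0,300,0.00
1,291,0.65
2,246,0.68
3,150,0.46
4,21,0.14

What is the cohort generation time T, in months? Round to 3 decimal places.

lx = nx/n0 = nx/300: 1, 0.97, 0.82, 0.5, 0.07
lx·mx: 0, 0.6305, 0.5576, 0.23, 0.0098 → R0 = 1.4279
x·lx·mx: 0, 0.6305, 1.1152, 0.69, 0.0392 → Σ = 2.4749
T = 2.4749 / 1.4279 = 1.733245… → 1.733

1.733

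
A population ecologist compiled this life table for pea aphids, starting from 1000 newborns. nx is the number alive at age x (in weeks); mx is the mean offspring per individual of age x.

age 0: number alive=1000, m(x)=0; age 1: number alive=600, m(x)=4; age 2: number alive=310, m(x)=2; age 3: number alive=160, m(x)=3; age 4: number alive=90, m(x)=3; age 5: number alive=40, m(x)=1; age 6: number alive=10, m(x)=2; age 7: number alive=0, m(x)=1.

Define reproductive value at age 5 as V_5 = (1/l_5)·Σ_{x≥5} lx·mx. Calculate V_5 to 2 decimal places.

lx = nx/n0 = nx/1000: 1, 0.6, 0.31, 0.16, 0.09, 0.04, 0.01, 0
lx·mx for x ≥ 5: 0.04, 0.02, 0 → sum = 0.06
V_5 = 0.06 / l_5 = 0.06 / 0.04 = 1.5 → 1.50

1.50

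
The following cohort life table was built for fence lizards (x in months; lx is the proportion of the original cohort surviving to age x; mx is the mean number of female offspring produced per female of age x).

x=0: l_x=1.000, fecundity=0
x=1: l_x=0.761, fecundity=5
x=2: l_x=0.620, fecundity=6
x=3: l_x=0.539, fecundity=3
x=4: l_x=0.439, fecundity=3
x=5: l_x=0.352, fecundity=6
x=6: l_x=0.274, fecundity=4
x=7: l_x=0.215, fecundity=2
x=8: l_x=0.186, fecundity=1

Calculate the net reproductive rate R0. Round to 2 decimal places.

14.28

lx·mx by age: 0, 3.805, 3.72, 1.617, 1.317, 2.112, 1.096, 0.43, 0.186
R0 = Σ lx·mx = 14.283 → 14.28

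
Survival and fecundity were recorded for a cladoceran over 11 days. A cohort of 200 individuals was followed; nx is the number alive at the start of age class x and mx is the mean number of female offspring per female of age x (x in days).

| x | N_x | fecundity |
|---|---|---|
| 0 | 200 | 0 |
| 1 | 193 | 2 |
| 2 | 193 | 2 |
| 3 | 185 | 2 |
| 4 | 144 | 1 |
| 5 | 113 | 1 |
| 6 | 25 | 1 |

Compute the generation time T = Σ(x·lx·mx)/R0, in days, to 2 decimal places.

2.50

lx = nx/n0 = nx/200: 1, 0.965, 0.965, 0.925, 0.72, 0.565, 0.125
lx·mx: 0, 1.93, 1.93, 1.85, 0.72, 0.565, 0.125 → R0 = 7.12
x·lx·mx: 0, 1.93, 3.86, 5.55, 2.88, 2.825, 0.75 → Σ = 17.795
T = 17.795 / 7.12 = 2.499298… → 2.50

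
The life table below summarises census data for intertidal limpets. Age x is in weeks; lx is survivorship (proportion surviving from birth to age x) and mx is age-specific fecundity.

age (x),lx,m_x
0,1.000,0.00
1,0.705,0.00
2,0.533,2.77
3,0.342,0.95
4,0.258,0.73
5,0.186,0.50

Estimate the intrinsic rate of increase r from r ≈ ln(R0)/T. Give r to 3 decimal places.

0.297

R0 = Σ lx·mx = 0 + 0 + 1.47641 + 0.3249 + 0.18834 + 0.093 = 2.08265
Σ x·lx·mx = 5.14588; T = 5.14588/2.08265 = 2.47083…
r ≈ ln(R0)/T = ln(2.08265)/2.47083… = 0.29692… → 0.297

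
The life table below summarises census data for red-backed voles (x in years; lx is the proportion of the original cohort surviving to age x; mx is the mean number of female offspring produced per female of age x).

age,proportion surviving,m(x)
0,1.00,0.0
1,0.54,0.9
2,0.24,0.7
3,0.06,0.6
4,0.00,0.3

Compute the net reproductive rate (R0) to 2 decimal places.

lx·mx by age: 0, 0.486, 0.168, 0.036, 0
R0 = Σ lx·mx = 0.69 → 0.69

0.69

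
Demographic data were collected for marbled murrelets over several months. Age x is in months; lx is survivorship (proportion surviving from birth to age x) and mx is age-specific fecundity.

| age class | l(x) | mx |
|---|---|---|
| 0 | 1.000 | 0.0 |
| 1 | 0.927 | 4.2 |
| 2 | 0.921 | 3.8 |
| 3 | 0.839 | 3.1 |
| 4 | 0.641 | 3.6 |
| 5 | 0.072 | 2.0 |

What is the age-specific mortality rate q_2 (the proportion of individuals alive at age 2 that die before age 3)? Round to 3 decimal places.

q_2 = (l_2 − l_3) / l_2 = (0.921 − 0.839) / 0.921
     = 0.082 / 0.921 = 0.089034… → 0.089

0.089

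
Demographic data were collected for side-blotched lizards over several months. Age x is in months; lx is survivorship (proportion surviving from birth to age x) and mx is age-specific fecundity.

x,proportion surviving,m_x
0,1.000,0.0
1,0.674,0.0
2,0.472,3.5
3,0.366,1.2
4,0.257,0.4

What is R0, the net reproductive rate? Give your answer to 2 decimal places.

2.19

lx·mx by age: 0, 0, 1.652, 0.4392, 0.1028
R0 = Σ lx·mx = 2.194 → 2.19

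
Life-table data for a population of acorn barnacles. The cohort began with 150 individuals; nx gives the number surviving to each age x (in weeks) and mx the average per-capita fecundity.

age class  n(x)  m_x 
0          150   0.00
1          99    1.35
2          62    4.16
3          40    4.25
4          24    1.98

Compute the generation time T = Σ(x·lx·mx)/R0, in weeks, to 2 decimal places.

2.22

lx = nx/n0 = nx/150: 1, 0.66, 0.41333…, 0.26667…, 0.16
lx·mx: 0, 0.891, 1.719467…, 1.133333…, 0.3168 → R0 = 4.0606…
x·lx·mx: 0, 0.891, 3.438933…, 3.4…, 1.2672 → Σ = 8.997133…
T = 8.997133… / 4.0606… = 2.215715… → 2.22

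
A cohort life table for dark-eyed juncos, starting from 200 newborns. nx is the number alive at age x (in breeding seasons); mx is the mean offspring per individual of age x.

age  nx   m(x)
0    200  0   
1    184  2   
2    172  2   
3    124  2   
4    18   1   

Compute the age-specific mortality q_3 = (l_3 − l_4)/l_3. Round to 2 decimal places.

lx = nx/n0 = nx/200: 1, 0.92, 0.86, 0.62, 0.09
q_3 = (l_3 − l_4) / l_3 = (0.62 − 0.09) / 0.62
     = 0.53 / 0.62 = 0.854839… → 0.85

0.85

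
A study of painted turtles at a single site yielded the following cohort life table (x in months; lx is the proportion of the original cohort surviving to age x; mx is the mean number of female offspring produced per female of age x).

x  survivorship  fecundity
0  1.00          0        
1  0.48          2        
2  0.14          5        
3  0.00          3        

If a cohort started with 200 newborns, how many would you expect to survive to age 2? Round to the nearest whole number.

Expected survivors = N0 · l_2 = 200 × 0.14 = 28 → 28

28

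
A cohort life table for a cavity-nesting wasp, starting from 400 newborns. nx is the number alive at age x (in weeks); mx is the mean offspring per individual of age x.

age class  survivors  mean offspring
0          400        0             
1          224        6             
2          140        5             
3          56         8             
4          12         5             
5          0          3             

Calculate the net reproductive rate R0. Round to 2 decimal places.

lx = nx/n0 = nx/400: 1, 0.56, 0.35, 0.14, 0.03, 0
lx·mx by age: 0, 3.36, 1.75, 1.12, 0.15, 0
R0 = Σ lx·mx = 6.38 → 6.38

6.38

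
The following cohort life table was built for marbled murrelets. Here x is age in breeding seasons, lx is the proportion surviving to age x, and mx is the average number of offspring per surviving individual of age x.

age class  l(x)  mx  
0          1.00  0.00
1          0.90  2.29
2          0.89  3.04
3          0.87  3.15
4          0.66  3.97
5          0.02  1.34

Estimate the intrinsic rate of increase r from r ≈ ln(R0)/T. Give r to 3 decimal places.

R0 = Σ lx·mx = 0 + 2.061 + 2.7056 + 2.7405 + 2.6202 + 0.0268 = 10.1541
Σ x·lx·mx = 26.3085; T = 26.3085/10.1541 = 2.59092…
r ≈ ln(R0)/T = ln(10.1541)/2.59092… = 0.89461… → 0.895

0.895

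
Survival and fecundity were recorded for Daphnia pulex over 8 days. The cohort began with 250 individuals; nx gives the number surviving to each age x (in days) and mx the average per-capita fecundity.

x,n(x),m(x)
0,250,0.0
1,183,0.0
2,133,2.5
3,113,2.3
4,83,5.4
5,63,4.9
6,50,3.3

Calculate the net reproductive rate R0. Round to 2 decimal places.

6.06

lx = nx/n0 = nx/250: 1, 0.732, 0.532, 0.452, 0.332, 0.252, 0.2
lx·mx by age: 0, 0, 1.33, 1.0396, 1.7928, 1.2348, 0.66
R0 = Σ lx·mx = 6.0572 → 6.06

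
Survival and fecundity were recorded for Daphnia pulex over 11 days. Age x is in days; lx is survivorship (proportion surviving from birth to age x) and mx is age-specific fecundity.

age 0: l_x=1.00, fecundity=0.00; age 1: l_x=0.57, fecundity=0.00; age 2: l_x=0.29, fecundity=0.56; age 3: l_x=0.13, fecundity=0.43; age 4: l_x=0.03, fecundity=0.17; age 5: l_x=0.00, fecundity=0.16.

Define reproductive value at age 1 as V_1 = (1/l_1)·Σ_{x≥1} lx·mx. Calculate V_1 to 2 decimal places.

lx·mx for x ≥ 1: 0, 0.1624, 0.0559, 0.0051, 0 → sum = 0.2234
V_1 = 0.2234 / l_1 = 0.2234 / 0.57 = 0.39193… → 0.39

0.39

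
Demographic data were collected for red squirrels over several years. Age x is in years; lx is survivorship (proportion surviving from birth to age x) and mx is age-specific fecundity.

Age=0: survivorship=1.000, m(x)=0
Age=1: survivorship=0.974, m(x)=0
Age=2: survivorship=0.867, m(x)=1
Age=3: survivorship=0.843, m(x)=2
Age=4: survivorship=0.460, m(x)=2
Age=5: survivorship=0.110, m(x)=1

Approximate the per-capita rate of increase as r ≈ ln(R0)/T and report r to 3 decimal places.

0.415

R0 = Σ lx·mx = 0 + 0 + 0.867 + 1.686 + 0.92 + 0.11 = 3.583
Σ x·lx·mx = 11.022; T = 11.022/3.583 = 3.07619…
r ≈ ln(R0)/T = ln(3.583)/3.07619… = 0.41486… → 0.415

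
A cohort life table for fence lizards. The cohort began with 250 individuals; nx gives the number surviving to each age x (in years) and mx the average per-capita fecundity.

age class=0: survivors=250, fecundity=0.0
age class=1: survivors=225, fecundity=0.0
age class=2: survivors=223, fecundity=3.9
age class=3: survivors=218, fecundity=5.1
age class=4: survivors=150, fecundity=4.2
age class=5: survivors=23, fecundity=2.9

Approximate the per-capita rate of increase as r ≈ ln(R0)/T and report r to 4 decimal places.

lx = nx/n0 = nx/250: 1, 0.9, 0.892, 0.872, 0.6, 0.092
R0 = Σ lx·mx = 0 + 0 + 3.4788 + 4.4472 + 2.52 + 0.2668 = 10.7128
Σ x·lx·mx = 31.7132; T = 31.7132/10.7128 = 2.96031…
r ≈ ln(R0)/T = ln(10.7128)/2.96031… = 0.801078… → 0.8011

0.8011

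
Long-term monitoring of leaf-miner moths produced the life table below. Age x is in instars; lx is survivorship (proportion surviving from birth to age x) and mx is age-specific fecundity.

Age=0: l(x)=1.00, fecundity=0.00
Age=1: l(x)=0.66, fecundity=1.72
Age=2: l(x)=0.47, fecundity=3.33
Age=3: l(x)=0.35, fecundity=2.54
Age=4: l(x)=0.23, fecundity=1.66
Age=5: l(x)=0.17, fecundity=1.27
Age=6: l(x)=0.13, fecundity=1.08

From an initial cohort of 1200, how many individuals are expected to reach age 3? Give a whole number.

Expected survivors = N0 · l_3 = 1200 × 0.35 = 420 → 420

420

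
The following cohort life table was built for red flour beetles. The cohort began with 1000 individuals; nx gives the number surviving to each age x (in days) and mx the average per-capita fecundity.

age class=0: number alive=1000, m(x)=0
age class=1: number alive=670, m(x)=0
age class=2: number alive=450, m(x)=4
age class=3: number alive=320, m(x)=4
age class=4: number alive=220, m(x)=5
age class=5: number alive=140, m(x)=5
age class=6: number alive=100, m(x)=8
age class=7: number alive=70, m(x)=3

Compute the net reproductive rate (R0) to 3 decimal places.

5.890

lx = nx/n0 = nx/1000: 1, 0.67, 0.45, 0.32, 0.22, 0.14, 0.1, 0.07
lx·mx by age: 0, 0, 1.8, 1.28, 1.1, 0.7, 0.8, 0.21
R0 = Σ lx·mx = 5.89 → 5.890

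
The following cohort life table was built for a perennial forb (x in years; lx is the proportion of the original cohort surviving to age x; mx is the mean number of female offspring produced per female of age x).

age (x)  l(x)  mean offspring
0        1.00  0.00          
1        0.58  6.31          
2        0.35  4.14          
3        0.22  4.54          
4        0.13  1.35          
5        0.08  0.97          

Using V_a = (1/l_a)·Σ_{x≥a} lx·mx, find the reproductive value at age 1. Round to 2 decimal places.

lx·mx for x ≥ 1: 3.6598, 1.449, 0.9988, 0.1755, 0.0776 → sum = 6.3607
V_1 = 6.3607 / l_1 = 6.3607 / 0.58 = 10.966724… → 10.97

10.97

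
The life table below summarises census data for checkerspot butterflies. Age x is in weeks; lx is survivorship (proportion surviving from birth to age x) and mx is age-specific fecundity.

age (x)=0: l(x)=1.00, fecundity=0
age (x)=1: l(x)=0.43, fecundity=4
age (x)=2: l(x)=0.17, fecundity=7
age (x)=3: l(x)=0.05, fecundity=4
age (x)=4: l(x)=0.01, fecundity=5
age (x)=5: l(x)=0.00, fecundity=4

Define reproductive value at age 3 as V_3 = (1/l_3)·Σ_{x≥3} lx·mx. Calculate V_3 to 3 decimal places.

lx·mx for x ≥ 3: 0.2, 0.05, 0 → sum = 0.25
V_3 = 0.25 / l_3 = 0.25 / 0.05 = 5 → 5.000

5.000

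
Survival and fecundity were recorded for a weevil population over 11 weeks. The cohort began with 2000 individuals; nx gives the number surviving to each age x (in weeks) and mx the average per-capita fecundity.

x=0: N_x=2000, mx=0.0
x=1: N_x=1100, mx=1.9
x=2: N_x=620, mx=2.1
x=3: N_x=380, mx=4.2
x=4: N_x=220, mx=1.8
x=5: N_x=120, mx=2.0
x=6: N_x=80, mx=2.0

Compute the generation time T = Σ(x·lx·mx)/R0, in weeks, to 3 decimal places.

2.287

lx = nx/n0 = nx/2000: 1, 0.55, 0.31, 0.19, 0.11, 0.06, 0.04
lx·mx: 0, 1.045, 0.651, 0.798, 0.198, 0.12, 0.08 → R0 = 2.892
x·lx·mx: 0, 1.045, 1.302, 2.394, 0.792, 0.6, 0.48 → Σ = 6.613
T = 6.613 / 2.892 = 2.286653… → 2.287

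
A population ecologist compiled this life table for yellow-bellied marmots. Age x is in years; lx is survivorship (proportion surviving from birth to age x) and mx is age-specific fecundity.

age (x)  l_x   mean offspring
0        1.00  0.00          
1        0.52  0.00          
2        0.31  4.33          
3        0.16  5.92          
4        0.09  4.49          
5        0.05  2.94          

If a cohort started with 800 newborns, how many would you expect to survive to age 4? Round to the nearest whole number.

72

Expected survivors = N0 · l_4 = 800 × 0.09 = 72 → 72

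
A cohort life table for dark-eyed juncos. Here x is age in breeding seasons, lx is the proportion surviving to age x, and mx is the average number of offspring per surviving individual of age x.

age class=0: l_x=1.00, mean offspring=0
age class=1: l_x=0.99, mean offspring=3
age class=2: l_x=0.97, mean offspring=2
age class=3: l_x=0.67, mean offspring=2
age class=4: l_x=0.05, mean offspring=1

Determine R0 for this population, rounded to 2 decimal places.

6.30

lx·mx by age: 0, 2.97, 1.94, 1.34, 0.05
R0 = Σ lx·mx = 6.3 → 6.30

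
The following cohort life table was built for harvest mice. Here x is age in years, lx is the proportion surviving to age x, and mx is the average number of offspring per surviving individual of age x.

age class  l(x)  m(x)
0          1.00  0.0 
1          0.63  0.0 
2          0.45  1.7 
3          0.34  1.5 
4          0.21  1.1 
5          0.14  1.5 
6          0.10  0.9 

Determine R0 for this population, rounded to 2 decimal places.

lx·mx by age: 0, 0, 0.765, 0.51, 0.231, 0.21, 0.09
R0 = Σ lx·mx = 1.806 → 1.81

1.81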